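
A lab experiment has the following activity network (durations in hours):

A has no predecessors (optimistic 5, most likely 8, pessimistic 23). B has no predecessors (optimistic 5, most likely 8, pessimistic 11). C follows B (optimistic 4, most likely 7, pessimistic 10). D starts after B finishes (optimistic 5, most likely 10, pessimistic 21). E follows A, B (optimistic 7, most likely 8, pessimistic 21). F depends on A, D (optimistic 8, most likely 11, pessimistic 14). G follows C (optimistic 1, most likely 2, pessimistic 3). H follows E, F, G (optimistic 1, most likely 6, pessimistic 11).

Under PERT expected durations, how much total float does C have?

te_A = (5 + 4·8 + 23)/6 = 60/6 = 10
te_B = (5 + 4·8 + 11)/6 = 48/6 = 8
te_C = (4 + 4·7 + 10)/6 = 42/6 = 7
te_D = (5 + 4·10 + 21)/6 = 66/6 = 11
te_E = (7 + 4·8 + 21)/6 = 60/6 = 10
te_F = (8 + 4·11 + 14)/6 = 66/6 = 11
te_G = (1 + 4·2 + 3)/6 = 12/6 = 2
te_H = (1 + 4·6 + 11)/6 = 36/6 = 6

Forward pass:
ES_A = 0; EF_A = 10
ES_B = 0; EF_B = 8
ES_C = 8; EF_C = 8+7 = 15
ES_D = 8; EF_D = 8+11 = 19
ES_E = max(EF_A=10, EF_B=8) = 10; EF_E = 10+10 = 20
ES_F = max(EF_A=10, EF_D=19) = 19; EF_F = 19+11 = 30
ES_G = 15; EF_G = 15+2 = 17
ES_H = max(EF_E=20, EF_F=30, EF_G=17) = 30; EF_H = 30+6 = 36
Expected project duration μ = 36 hours. Critical path: B → D → F → H.

Backward pass:
LF_H = 36; LS_H = 36−6 = 30
LF_G = LS_H = 30; LS_G = 30−2 = 28
LF_F = LS_H = 30; LS_F = 30−11 = 19
LF_E = LS_H = 30; LS_E = 30−10 = 20
LF_D = LS_F = 19; LS_D = 19−11 = 8
LF_C = LS_G = 28; LS_C = 28−7 = 21
LF_B = min(LS_C=21, LS_D=8, LS_E=20) = 8; LS_B = 8−8 = 0
LF_A = min(LS_E=20, LS_F=19) = 19; LS_A = 19−10 = 9
Slack_C = LS_C − ES_C = 21 − 8 = 13

13 hours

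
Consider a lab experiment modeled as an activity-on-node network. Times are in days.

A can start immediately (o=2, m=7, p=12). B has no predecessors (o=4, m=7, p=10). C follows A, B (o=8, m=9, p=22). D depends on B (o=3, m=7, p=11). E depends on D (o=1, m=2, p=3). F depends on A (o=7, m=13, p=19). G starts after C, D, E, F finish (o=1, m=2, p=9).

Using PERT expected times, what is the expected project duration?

te_A = (2 + 4·7 + 12)/6 = 42/6 = 7
te_B = (4 + 4·7 + 10)/6 = 42/6 = 7
te_C = (8 + 4·9 + 22)/6 = 66/6 = 11
te_D = (3 + 4·7 + 11)/6 = 42/6 = 7
te_E = (1 + 4·2 + 3)/6 = 12/6 = 2
te_F = (7 + 4·13 + 19)/6 = 78/6 = 13
te_G = (1 + 4·2 + 9)/6 = 18/6 = 3

Forward pass:
ES_A = 0; EF_A = 7
ES_B = 0; EF_B = 7
ES_C = max(EF_A=7, EF_B=7) = 7; EF_C = 7+11 = 18
ES_D = 7; EF_D = 7+7 = 14
ES_E = 14; EF_E = 14+2 = 16
ES_F = 7; EF_F = 7+13 = 20
ES_G = max(EF_C=18, EF_D=14, EF_E=16, EF_F=20) = 20; EF_G = 20+3 = 23
Expected project duration μ = 23 days. Critical path: A → F → G.

23 days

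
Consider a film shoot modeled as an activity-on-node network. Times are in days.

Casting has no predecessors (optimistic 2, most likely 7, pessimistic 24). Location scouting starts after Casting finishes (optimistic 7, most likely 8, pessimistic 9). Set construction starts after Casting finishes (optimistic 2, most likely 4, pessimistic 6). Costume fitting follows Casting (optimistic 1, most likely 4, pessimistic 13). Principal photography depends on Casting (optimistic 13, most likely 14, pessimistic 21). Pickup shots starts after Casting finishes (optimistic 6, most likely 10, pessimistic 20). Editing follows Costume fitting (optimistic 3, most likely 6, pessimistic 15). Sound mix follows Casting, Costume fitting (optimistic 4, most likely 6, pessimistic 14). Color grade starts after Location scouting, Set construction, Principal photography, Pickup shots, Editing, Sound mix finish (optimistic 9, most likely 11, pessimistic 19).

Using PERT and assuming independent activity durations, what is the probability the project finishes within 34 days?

te_Casting = (2 + 4·7 + 24)/6 = 54/6 = 9; σ²_Casting = ((24−2)/6)² = 13.444
te_Location scouting = (7 + 4·8 + 9)/6 = 48/6 = 8; σ²_Location scouting = ((9−7)/6)² = 0.111
te_Set construction = (2 + 4·4 + 6)/6 = 24/6 = 4; σ²_Set construction = ((6−2)/6)² = 0.444
te_Costume fitting = (1 + 4·4 + 13)/6 = 30/6 = 5; σ²_Costume fitting = ((13−1)/6)² = 4.000
te_Principal photography = (13 + 4·14 + 21)/6 = 90/6 = 15; σ²_Principal photography = ((21−13)/6)² = 1.778
te_Pickup shots = (6 + 4·10 + 20)/6 = 66/6 = 11; σ²_Pickup shots = ((20−6)/6)² = 5.444
te_Editing = (3 + 4·6 + 15)/6 = 42/6 = 7; σ²_Editing = ((15−3)/6)² = 4.000
te_Sound mix = (4 + 4·6 + 14)/6 = 42/6 = 7; σ²_Sound mix = ((14−4)/6)² = 2.778
te_Color grade = (9 + 4·11 + 19)/6 = 72/6 = 12; σ²_Color grade = ((19−9)/6)² = 2.778

Forward pass:
ES_Casting = 0; EF_Casting = 9
ES_Location scouting = 9; EF_Location scouting = 9+8 = 17
ES_Set construction = 9; EF_Set construction = 9+4 = 13
ES_Costume fitting = 9; EF_Costume fitting = 9+5 = 14
ES_Principal photography = 9; EF_Principal photography = 9+15 = 24
ES_Pickup shots = 9; EF_Pickup shots = 9+11 = 20
ES_Editing = 14; EF_Editing = 14+7 = 21
ES_Sound mix = max(EF_Casting=9, EF_Costume fitting=14) = 14; EF_Sound mix = 14+7 = 21
ES_Color grade = max(EF_Location scouting=17, EF_Set construction=13, EF_Principal photography=24, EF_Pickup shots=20, EF_Editing=21, EF_Sound mix=21) = 24; EF_Color grade = 24+12 = 36
Expected project duration μ = 36 days. Critical path: Casting → Principal photography → Color grade.

Variance along critical path = 13.444 + 1.778 + 2.778 = 18.000; σ = √18.000 = 4.243 days.
Z = (34 − 36) / 4.243 = -0.471
P(T ≤ 34) = Φ(-0.471) ≈ 0.319

0.319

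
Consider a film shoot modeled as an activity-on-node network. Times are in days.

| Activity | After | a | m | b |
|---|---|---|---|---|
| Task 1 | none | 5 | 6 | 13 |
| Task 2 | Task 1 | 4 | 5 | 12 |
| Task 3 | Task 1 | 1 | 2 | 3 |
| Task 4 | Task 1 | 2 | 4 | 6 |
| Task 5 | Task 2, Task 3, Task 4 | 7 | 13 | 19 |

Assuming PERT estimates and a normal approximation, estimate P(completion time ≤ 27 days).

te_Task 1 = (5 + 4·6 + 13)/6 = 42/6 = 7; σ²_Task 1 = ((13−5)/6)² = 1.778
te_Task 2 = (4 + 4·5 + 12)/6 = 36/6 = 6; σ²_Task 2 = ((12−4)/6)² = 1.778
te_Task 3 = (1 + 4·2 + 3)/6 = 12/6 = 2; σ²_Task 3 = ((3−1)/6)² = 0.111
te_Task 4 = (2 + 4·4 + 6)/6 = 24/6 = 4; σ²_Task 4 = ((6−2)/6)² = 0.444
te_Task 5 = (7 + 4·13 + 19)/6 = 78/6 = 13; σ²_Task 5 = ((19−7)/6)² = 4.000

Forward pass:
ES_Task 1 = 0; EF_Task 1 = 7
ES_Task 2 = 7; EF_Task 2 = 7+6 = 13
ES_Task 3 = 7; EF_Task 3 = 7+2 = 9
ES_Task 4 = 7; EF_Task 4 = 7+4 = 11
ES_Task 5 = max(EF_Task 2=13, EF_Task 3=9, EF_Task 4=11) = 13; EF_Task 5 = 13+13 = 26
Expected project duration μ = 26 days. Critical path: Task 1 → Task 2 → Task 5.

Variance along critical path = 1.778 + 1.778 + 4.000 = 7.556; σ = √7.556 = 2.749 days.
Z = (27 − 26) / 2.749 = 0.364
P(T ≤ 27) = Φ(0.364) ≈ 0.642

0.642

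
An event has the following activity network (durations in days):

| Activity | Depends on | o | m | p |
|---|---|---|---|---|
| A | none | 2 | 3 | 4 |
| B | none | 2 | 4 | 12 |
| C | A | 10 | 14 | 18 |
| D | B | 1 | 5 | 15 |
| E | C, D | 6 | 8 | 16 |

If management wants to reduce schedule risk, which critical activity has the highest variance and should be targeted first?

te_A = (2 + 4·3 + 4)/6 = 18/6 = 3; σ²_A = ((4−2)/6)² = 0.111
te_B = (2 + 4·4 + 12)/6 = 30/6 = 5; σ²_B = ((12−2)/6)² = 2.778
te_C = (10 + 4·14 + 18)/6 = 84/6 = 14; σ²_C = ((18−10)/6)² = 1.778
te_D = (1 + 4·5 + 15)/6 = 36/6 = 6; σ²_D = ((15−1)/6)² = 5.444
te_E = (6 + 4·8 + 16)/6 = 54/6 = 9; σ²_E = ((16−6)/6)² = 2.778

Forward pass:
ES_A = 0; EF_A = 3
ES_B = 0; EF_B = 5
ES_C = 3; EF_C = 3+14 = 17
ES_D = 5; EF_D = 5+6 = 11
ES_E = max(EF_C=17, EF_D=11) = 17; EF_E = 17+9 = 26
Expected project duration μ = 26 days. Critical path: A → C → E.

Variances on critical path: σ²_A=0.111, σ²_C=1.778, σ²_E=2.778.
Largest is σ²_E = 2.778.

E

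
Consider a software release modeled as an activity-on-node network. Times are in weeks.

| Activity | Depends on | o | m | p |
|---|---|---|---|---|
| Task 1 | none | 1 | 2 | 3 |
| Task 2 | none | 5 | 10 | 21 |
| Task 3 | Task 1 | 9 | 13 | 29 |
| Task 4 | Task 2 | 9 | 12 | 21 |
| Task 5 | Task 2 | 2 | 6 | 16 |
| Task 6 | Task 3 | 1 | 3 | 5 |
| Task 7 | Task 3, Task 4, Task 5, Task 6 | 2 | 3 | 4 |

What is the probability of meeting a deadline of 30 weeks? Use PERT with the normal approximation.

0.815

te_Task 1 = (1 + 4·2 + 3)/6 = 12/6 = 2; σ²_Task 1 = ((3−1)/6)² = 0.111
te_Task 2 = (5 + 4·10 + 21)/6 = 66/6 = 11; σ²_Task 2 = ((21−5)/6)² = 7.111
te_Task 3 = (9 + 4·13 + 29)/6 = 90/6 = 15; σ²_Task 3 = ((29−9)/6)² = 11.111
te_Task 4 = (9 + 4·12 + 21)/6 = 78/6 = 13; σ²_Task 4 = ((21−9)/6)² = 4.000
te_Task 5 = (2 + 4·6 + 16)/6 = 42/6 = 7; σ²_Task 5 = ((16−2)/6)² = 5.444
te_Task 6 = (1 + 4·3 + 5)/6 = 18/6 = 3; σ²_Task 6 = ((5−1)/6)² = 0.444
te_Task 7 = (2 + 4·3 + 4)/6 = 18/6 = 3; σ²_Task 7 = ((4−2)/6)² = 0.111

Forward pass:
ES_Task 1 = 0; EF_Task 1 = 2
ES_Task 2 = 0; EF_Task 2 = 11
ES_Task 3 = 2; EF_Task 3 = 2+15 = 17
ES_Task 4 = 11; EF_Task 4 = 11+13 = 24
ES_Task 5 = 11; EF_Task 5 = 11+7 = 18
ES_Task 6 = 17; EF_Task 6 = 17+3 = 20
ES_Task 7 = max(EF_Task 3=17, EF_Task 4=24, EF_Task 5=18, EF_Task 6=20) = 24; EF_Task 7 = 24+3 = 27
Expected project duration μ = 27 weeks. Critical path: Task 2 → Task 4 → Task 7.

Variance along critical path = 7.111 + 4.000 + 0.111 = 11.222; σ = √11.222 = 3.350 weeks.
Z = (30 − 27) / 3.350 = 0.896
P(T ≤ 30) = Φ(0.896) ≈ 0.815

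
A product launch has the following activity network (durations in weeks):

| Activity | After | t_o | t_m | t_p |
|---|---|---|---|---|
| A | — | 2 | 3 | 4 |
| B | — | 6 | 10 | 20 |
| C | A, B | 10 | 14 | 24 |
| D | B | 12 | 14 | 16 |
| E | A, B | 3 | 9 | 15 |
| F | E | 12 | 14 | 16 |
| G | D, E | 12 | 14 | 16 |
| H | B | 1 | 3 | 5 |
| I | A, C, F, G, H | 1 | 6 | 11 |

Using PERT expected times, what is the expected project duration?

te_A = (2 + 4·3 + 4)/6 = 18/6 = 3
te_B = (6 + 4·10 + 20)/6 = 66/6 = 11
te_C = (10 + 4·14 + 24)/6 = 90/6 = 15
te_D = (12 + 4·14 + 16)/6 = 84/6 = 14
te_E = (3 + 4·9 + 15)/6 = 54/6 = 9
te_F = (12 + 4·14 + 16)/6 = 84/6 = 14
te_G = (12 + 4·14 + 16)/6 = 84/6 = 14
te_H = (1 + 4·3 + 5)/6 = 18/6 = 3
te_I = (1 + 4·6 + 11)/6 = 36/6 = 6

Forward pass:
ES_A = 0; EF_A = 3
ES_B = 0; EF_B = 11
ES_C = max(EF_A=3, EF_B=11) = 11; EF_C = 11+15 = 26
ES_D = 11; EF_D = 11+14 = 25
ES_E = max(EF_A=3, EF_B=11) = 11; EF_E = 11+9 = 20
ES_F = 20; EF_F = 20+14 = 34
ES_G = max(EF_D=25, EF_E=20) = 25; EF_G = 25+14 = 39
ES_H = 11; EF_H = 11+3 = 14
ES_I = max(EF_A=3, EF_C=26, EF_F=34, EF_G=39, EF_H=14) = 39; EF_I = 39+6 = 45
Expected project duration μ = 45 weeks. Critical path: B → D → G → I.

45 weeks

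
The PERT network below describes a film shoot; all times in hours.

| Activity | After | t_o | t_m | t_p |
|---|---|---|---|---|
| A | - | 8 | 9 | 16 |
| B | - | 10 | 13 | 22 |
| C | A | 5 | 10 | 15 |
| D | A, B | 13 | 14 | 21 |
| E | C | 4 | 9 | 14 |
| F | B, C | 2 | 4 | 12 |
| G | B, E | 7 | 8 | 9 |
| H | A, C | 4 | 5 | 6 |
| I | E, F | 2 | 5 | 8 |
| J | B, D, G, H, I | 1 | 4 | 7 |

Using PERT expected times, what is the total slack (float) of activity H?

12 hours

te_A = (8 + 4·9 + 16)/6 = 60/6 = 10
te_B = (10 + 4·13 + 22)/6 = 84/6 = 14
te_C = (5 + 4·10 + 15)/6 = 60/6 = 10
te_D = (13 + 4·14 + 21)/6 = 90/6 = 15
te_E = (4 + 4·9 + 14)/6 = 54/6 = 9
te_F = (2 + 4·4 + 12)/6 = 30/6 = 5
te_G = (7 + 4·8 + 9)/6 = 48/6 = 8
te_H = (4 + 4·5 + 6)/6 = 30/6 = 5
te_I = (2 + 4·5 + 8)/6 = 30/6 = 5
te_J = (1 + 4·4 + 7)/6 = 24/6 = 4

Forward pass:
ES_A = 0; EF_A = 10
ES_B = 0; EF_B = 14
ES_C = 10; EF_C = 10+10 = 20
ES_D = max(EF_A=10, EF_B=14) = 14; EF_D = 14+15 = 29
ES_E = 20; EF_E = 20+9 = 29
ES_F = max(EF_B=14, EF_C=20) = 20; EF_F = 20+5 = 25
ES_G = max(EF_B=14, EF_E=29) = 29; EF_G = 29+8 = 37
ES_H = max(EF_A=10, EF_C=20) = 20; EF_H = 20+5 = 25
ES_I = max(EF_E=29, EF_F=25) = 29; EF_I = 29+5 = 34
ES_J = max(EF_B=14, EF_D=29, EF_G=37, EF_H=25, EF_I=34) = 37; EF_J = 37+4 = 41
Expected project duration μ = 41 hours. Critical path: A → C → E → G → J.

Backward pass:
LF_J = 41; LS_J = 41−4 = 37
LF_I = LS_J = 37; LS_I = 37−5 = 32
LF_H = LS_J = 37; LS_H = 37−5 = 32
LF_G = LS_J = 37; LS_G = 37−8 = 29
LF_F = LS_I = 32; LS_F = 32−5 = 27
LF_E = min(LS_G=29, LS_I=32) = 29; LS_E = 29−9 = 20
LF_D = LS_J = 37; LS_D = 37−15 = 22
LF_C = min(LS_E=20, LS_F=27, LS_H=32) = 20; LS_C = 20−10 = 10
LF_B = min(LS_D=22, LS_F=27, LS_G=29, LS_J=37) = 22; LS_B = 22−14 = 8
LF_A = min(LS_C=10, LS_D=22, LS_H=32) = 10; LS_A = 10−10 = 0
Slack_H = LS_H − ES_H = 32 − 20 = 12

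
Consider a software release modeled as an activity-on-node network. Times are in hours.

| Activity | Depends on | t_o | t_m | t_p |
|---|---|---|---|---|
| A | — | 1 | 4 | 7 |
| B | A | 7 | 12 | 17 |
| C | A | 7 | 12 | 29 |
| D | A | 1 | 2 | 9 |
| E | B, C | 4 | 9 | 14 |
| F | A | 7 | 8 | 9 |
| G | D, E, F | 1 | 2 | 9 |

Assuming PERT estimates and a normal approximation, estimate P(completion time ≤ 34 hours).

te_A = (1 + 4·4 + 7)/6 = 24/6 = 4; σ²_A = ((7−1)/6)² = 1.000
te_B = (7 + 4·12 + 17)/6 = 72/6 = 12; σ²_B = ((17−7)/6)² = 2.778
te_C = (7 + 4·12 + 29)/6 = 84/6 = 14; σ²_C = ((29−7)/6)² = 13.444
te_D = (1 + 4·2 + 9)/6 = 18/6 = 3; σ²_D = ((9−1)/6)² = 1.778
te_E = (4 + 4·9 + 14)/6 = 54/6 = 9; σ²_E = ((14−4)/6)² = 2.778
te_F = (7 + 4·8 + 9)/6 = 48/6 = 8; σ²_F = ((9−7)/6)² = 0.111
te_G = (1 + 4·2 + 9)/6 = 18/6 = 3; σ²_G = ((9−1)/6)² = 1.778

Forward pass:
ES_A = 0; EF_A = 4
ES_B = 4; EF_B = 4+12 = 16
ES_C = 4; EF_C = 4+14 = 18
ES_D = 4; EF_D = 4+3 = 7
ES_E = max(EF_B=16, EF_C=18) = 18; EF_E = 18+9 = 27
ES_F = 4; EF_F = 4+8 = 12
ES_G = max(EF_D=7, EF_E=27, EF_F=12) = 27; EF_G = 27+3 = 30
Expected project duration μ = 30 hours. Critical path: A → C → E → G.

Variance along critical path = 1.000 + 13.444 + 2.778 + 1.778 = 19.000; σ = √19.000 = 4.359 hours.
Z = (34 − 30) / 4.359 = 0.918
P(T ≤ 34) = Φ(0.918) ≈ 0.821

0.821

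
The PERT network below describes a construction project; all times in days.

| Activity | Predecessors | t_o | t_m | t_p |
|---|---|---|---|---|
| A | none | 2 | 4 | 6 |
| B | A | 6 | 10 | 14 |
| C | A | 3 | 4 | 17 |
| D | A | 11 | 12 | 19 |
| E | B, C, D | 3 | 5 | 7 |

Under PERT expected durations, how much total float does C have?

7 days

te_A = (2 + 4·4 + 6)/6 = 24/6 = 4
te_B = (6 + 4·10 + 14)/6 = 60/6 = 10
te_C = (3 + 4·4 + 17)/6 = 36/6 = 6
te_D = (11 + 4·12 + 19)/6 = 78/6 = 13
te_E = (3 + 4·5 + 7)/6 = 30/6 = 5

Forward pass:
ES_A = 0; EF_A = 4
ES_B = 4; EF_B = 4+10 = 14
ES_C = 4; EF_C = 4+6 = 10
ES_D = 4; EF_D = 4+13 = 17
ES_E = max(EF_B=14, EF_C=10, EF_D=17) = 17; EF_E = 17+5 = 22
Expected project duration μ = 22 days. Critical path: A → D → E.

Backward pass:
LF_E = 22; LS_E = 22−5 = 17
LF_D = LS_E = 17; LS_D = 17−13 = 4
LF_C = LS_E = 17; LS_C = 17−6 = 11
LF_B = LS_E = 17; LS_B = 17−10 = 7
LF_A = min(LS_B=7, LS_C=11, LS_D=4) = 4; LS_A = 4−4 = 0
Slack_C = LS_C − ES_C = 11 − 4 = 7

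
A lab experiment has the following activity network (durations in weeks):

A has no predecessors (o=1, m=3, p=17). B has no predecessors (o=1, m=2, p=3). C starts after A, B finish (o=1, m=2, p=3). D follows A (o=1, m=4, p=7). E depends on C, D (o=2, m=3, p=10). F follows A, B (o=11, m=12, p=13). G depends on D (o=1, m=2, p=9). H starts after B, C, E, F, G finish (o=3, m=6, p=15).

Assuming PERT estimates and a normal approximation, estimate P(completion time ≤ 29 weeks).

0.932

te_A = (1 + 4·3 + 17)/6 = 30/6 = 5; σ²_A = ((17−1)/6)² = 7.111
te_B = (1 + 4·2 + 3)/6 = 12/6 = 2; σ²_B = ((3−1)/6)² = 0.111
te_C = (1 + 4·2 + 3)/6 = 12/6 = 2; σ²_C = ((3−1)/6)² = 0.111
te_D = (1 + 4·4 + 7)/6 = 24/6 = 4; σ²_D = ((7−1)/6)² = 1.000
te_E = (2 + 4·3 + 10)/6 = 24/6 = 4; σ²_E = ((10−2)/6)² = 1.778
te_F = (11 + 4·12 + 13)/6 = 72/6 = 12; σ²_F = ((13−11)/6)² = 0.111
te_G = (1 + 4·2 + 9)/6 = 18/6 = 3; σ²_G = ((9−1)/6)² = 1.778
te_H = (3 + 4·6 + 15)/6 = 42/6 = 7; σ²_H = ((15−3)/6)² = 4.000

Forward pass:
ES_A = 0; EF_A = 5
ES_B = 0; EF_B = 2
ES_C = max(EF_A=5, EF_B=2) = 5; EF_C = 5+2 = 7
ES_D = 5; EF_D = 5+4 = 9
ES_E = max(EF_C=7, EF_D=9) = 9; EF_E = 9+4 = 13
ES_F = max(EF_A=5, EF_B=2) = 5; EF_F = 5+12 = 17
ES_G = 9; EF_G = 9+3 = 12
ES_H = max(EF_B=2, EF_C=7, EF_E=13, EF_F=17, EF_G=12) = 17; EF_H = 17+7 = 24
Expected project duration μ = 24 weeks. Critical path: A → F → H.

Variance along critical path = 7.111 + 0.111 + 4.000 = 11.222; σ = √11.222 = 3.350 weeks.
Z = (29 − 24) / 3.350 = 1.493
P(T ≤ 29) = Φ(1.493) ≈ 0.932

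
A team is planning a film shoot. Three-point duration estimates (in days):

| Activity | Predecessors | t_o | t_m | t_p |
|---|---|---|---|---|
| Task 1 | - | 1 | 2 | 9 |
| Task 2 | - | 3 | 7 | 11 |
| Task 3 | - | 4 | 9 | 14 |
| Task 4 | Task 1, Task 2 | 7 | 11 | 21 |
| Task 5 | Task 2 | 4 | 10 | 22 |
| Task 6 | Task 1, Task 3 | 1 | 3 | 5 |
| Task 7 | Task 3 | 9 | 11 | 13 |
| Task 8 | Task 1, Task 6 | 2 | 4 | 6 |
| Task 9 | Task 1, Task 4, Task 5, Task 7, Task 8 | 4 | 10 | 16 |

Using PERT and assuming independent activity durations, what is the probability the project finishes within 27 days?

te_Task 1 = (1 + 4·2 + 9)/6 = 18/6 = 3; σ²_Task 1 = ((9−1)/6)² = 1.778
te_Task 2 = (3 + 4·7 + 11)/6 = 42/6 = 7; σ²_Task 2 = ((11−3)/6)² = 1.778
te_Task 3 = (4 + 4·9 + 14)/6 = 54/6 = 9; σ²_Task 3 = ((14−4)/6)² = 2.778
te_Task 4 = (7 + 4·11 + 21)/6 = 72/6 = 12; σ²_Task 4 = ((21−7)/6)² = 5.444
te_Task 5 = (4 + 4·10 + 22)/6 = 66/6 = 11; σ²_Task 5 = ((22−4)/6)² = 9.000
te_Task 6 = (1 + 4·3 + 5)/6 = 18/6 = 3; σ²_Task 6 = ((5−1)/6)² = 0.444
te_Task 7 = (9 + 4·11 + 13)/6 = 66/6 = 11; σ²_Task 7 = ((13−9)/6)² = 0.444
te_Task 8 = (2 + 4·4 + 6)/6 = 24/6 = 4; σ²_Task 8 = ((6−2)/6)² = 0.444
te_Task 9 = (4 + 4·10 + 16)/6 = 60/6 = 10; σ²_Task 9 = ((16−4)/6)² = 4.000

Forward pass:
ES_Task 1 = 0; EF_Task 1 = 3
ES_Task 2 = 0; EF_Task 2 = 7
ES_Task 3 = 0; EF_Task 3 = 9
ES_Task 4 = max(EF_Task 1=3, EF_Task 2=7) = 7; EF_Task 4 = 7+12 = 19
ES_Task 5 = 7; EF_Task 5 = 7+11 = 18
ES_Task 6 = max(EF_Task 1=3, EF_Task 3=9) = 9; EF_Task 6 = 9+3 = 12
ES_Task 7 = 9; EF_Task 7 = 9+11 = 20
ES_Task 8 = max(EF_Task 1=3, EF_Task 6=12) = 12; EF_Task 8 = 12+4 = 16
ES_Task 9 = max(EF_Task 1=3, EF_Task 4=19, EF_Task 5=18, EF_Task 7=20, EF_Task 8=16) = 20; EF_Task 9 = 20+10 = 30
Expected project duration μ = 30 days. Critical path: Task 3 → Task 7 → Task 9.

Variance along critical path = 2.778 + 0.444 + 4.000 = 7.222; σ = √7.222 = 2.687 days.
Z = (27 − 30) / 2.687 = -1.116
P(T ≤ 27) = Φ(-1.116) ≈ 0.132

0.132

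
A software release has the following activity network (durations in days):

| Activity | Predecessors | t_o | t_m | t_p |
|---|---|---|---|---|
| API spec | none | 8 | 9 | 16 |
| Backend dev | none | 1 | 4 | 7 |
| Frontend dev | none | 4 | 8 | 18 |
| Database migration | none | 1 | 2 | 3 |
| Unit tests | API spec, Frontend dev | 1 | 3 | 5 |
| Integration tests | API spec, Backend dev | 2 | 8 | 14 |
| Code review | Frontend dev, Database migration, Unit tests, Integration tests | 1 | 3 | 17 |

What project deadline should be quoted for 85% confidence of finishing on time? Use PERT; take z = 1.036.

26.7 days

te_API spec = (8 + 4·9 + 16)/6 = 60/6 = 10; σ²_API spec = ((16−8)/6)² = 1.778
te_Backend dev = (1 + 4·4 + 7)/6 = 24/6 = 4; σ²_Backend dev = ((7−1)/6)² = 1.000
te_Frontend dev = (4 + 4·8 + 18)/6 = 54/6 = 9; σ²_Frontend dev = ((18−4)/6)² = 5.444
te_Database migration = (1 + 4·2 + 3)/6 = 12/6 = 2; σ²_Database migration = ((3−1)/6)² = 0.111
te_Unit tests = (1 + 4·3 + 5)/6 = 18/6 = 3; σ²_Unit tests = ((5−1)/6)² = 0.444
te_Integration tests = (2 + 4·8 + 14)/6 = 48/6 = 8; σ²_Integration tests = ((14−2)/6)² = 4.000
te_Code review = (1 + 4·3 + 17)/6 = 30/6 = 5; σ²_Code review = ((17−1)/6)² = 7.111

Forward pass:
ES_API spec = 0; EF_API spec = 10
ES_Backend dev = 0; EF_Backend dev = 4
ES_Frontend dev = 0; EF_Frontend dev = 9
ES_Database migration = 0; EF_Database migration = 2
ES_Unit tests = max(EF_API spec=10, EF_Frontend dev=9) = 10; EF_Unit tests = 10+3 = 13
ES_Integration tests = max(EF_API spec=10, EF_Backend dev=4) = 10; EF_Integration tests = 10+8 = 18
ES_Code review = max(EF_Frontend dev=9, EF_Database migration=2, EF_Unit tests=13, EF_Integration tests=18) = 18; EF_Code review = 18+5 = 23
Expected project duration μ = 23 days. Critical path: API spec → Integration tests → Code review.

Variance along critical path = 1.778 + 4.000 + 7.111 = 12.889; σ = 3.590 days.
D = μ + z·σ = 23 + 1.036·3.590 = 26.7 days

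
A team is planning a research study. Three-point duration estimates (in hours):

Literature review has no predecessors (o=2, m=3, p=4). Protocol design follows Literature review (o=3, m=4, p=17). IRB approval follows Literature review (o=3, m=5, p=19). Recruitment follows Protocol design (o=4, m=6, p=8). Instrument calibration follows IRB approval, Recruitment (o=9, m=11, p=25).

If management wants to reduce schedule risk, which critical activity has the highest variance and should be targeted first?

te_Literature review = (2 + 4·3 + 4)/6 = 18/6 = 3; σ²_Literature review = ((4−2)/6)² = 0.111
te_Protocol design = (3 + 4·4 + 17)/6 = 36/6 = 6; σ²_Protocol design = ((17−3)/6)² = 5.444
te_IRB approval = (3 + 4·5 + 19)/6 = 42/6 = 7; σ²_IRB approval = ((19−3)/6)² = 7.111
te_Recruitment = (4 + 4·6 + 8)/6 = 36/6 = 6; σ²_Recruitment = ((8−4)/6)² = 0.444
te_Instrument calibration = (9 + 4·11 + 25)/6 = 78/6 = 13; σ²_Instrument calibration = ((25−9)/6)² = 7.111

Forward pass:
ES_Literature review = 0; EF_Literature review = 3
ES_Protocol design = 3; EF_Protocol design = 3+6 = 9
ES_IRB approval = 3; EF_IRB approval = 3+7 = 10
ES_Recruitment = 9; EF_Recruitment = 9+6 = 15
ES_Instrument calibration = max(EF_IRB approval=10, EF_Recruitment=15) = 15; EF_Instrument calibration = 15+13 = 28
Expected project duration μ = 28 hours. Critical path: Literature review → Protocol design → Recruitment → Instrument calibration.

Variances on critical path: σ²_Literature review=0.111, σ²_Protocol design=5.444, σ²_Recruitment=0.444, σ²_Instrument calibration=7.111.
Largest is σ²_Instrument calibration = 7.111.

Instrument calibration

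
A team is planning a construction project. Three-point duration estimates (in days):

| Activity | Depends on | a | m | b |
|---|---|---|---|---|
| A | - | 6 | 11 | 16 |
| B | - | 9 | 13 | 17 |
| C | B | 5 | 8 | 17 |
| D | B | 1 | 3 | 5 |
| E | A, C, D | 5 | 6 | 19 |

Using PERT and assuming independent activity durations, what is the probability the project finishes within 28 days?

te_A = (6 + 4·11 + 16)/6 = 66/6 = 11; σ²_A = ((16−6)/6)² = 2.778
te_B = (9 + 4·13 + 17)/6 = 78/6 = 13; σ²_B = ((17−9)/6)² = 1.778
te_C = (5 + 4·8 + 17)/6 = 54/6 = 9; σ²_C = ((17−5)/6)² = 4.000
te_D = (1 + 4·3 + 5)/6 = 18/6 = 3; σ²_D = ((5−1)/6)² = 0.444
te_E = (5 + 4·6 + 19)/6 = 48/6 = 8; σ²_E = ((19−5)/6)² = 5.444

Forward pass:
ES_A = 0; EF_A = 11
ES_B = 0; EF_B = 13
ES_C = 13; EF_C = 13+9 = 22
ES_D = 13; EF_D = 13+3 = 16
ES_E = max(EF_A=11, EF_C=22, EF_D=16) = 22; EF_E = 22+8 = 30
Expected project duration μ = 30 days. Critical path: B → C → E.

Variance along critical path = 1.778 + 4.000 + 5.444 = 11.222; σ = √11.222 = 3.350 days.
Z = (28 − 30) / 3.350 = -0.597
P(T ≤ 28) = Φ(-0.597) ≈ 0.275

0.275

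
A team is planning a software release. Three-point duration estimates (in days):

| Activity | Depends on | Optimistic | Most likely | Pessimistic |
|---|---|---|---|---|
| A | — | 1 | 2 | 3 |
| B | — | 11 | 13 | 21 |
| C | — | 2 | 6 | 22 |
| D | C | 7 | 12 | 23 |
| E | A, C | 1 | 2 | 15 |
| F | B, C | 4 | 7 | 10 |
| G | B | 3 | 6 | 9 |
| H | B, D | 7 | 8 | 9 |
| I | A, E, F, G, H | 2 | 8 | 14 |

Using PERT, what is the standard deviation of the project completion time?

4.73 days

te_A = (1 + 4·2 + 3)/6 = 12/6 = 2; σ²_A = ((3−1)/6)² = 0.111
te_B = (11 + 4·13 + 21)/6 = 84/6 = 14; σ²_B = ((21−11)/6)² = 2.778
te_C = (2 + 4·6 + 22)/6 = 48/6 = 8; σ²_C = ((22−2)/6)² = 11.111
te_D = (7 + 4·12 + 23)/6 = 78/6 = 13; σ²_D = ((23−7)/6)² = 7.111
te_E = (1 + 4·2 + 15)/6 = 24/6 = 4; σ²_E = ((15−1)/6)² = 5.444
te_F = (4 + 4·7 + 10)/6 = 42/6 = 7; σ²_F = ((10−4)/6)² = 1.000
te_G = (3 + 4·6 + 9)/6 = 36/6 = 6; σ²_G = ((9−3)/6)² = 1.000
te_H = (7 + 4·8 + 9)/6 = 48/6 = 8; σ²_H = ((9−7)/6)² = 0.111
te_I = (2 + 4·8 + 14)/6 = 48/6 = 8; σ²_I = ((14−2)/6)² = 4.000

Forward pass:
ES_A = 0; EF_A = 2
ES_B = 0; EF_B = 14
ES_C = 0; EF_C = 8
ES_D = 8; EF_D = 8+13 = 21
ES_E = max(EF_A=2, EF_C=8) = 8; EF_E = 8+4 = 12
ES_F = max(EF_B=14, EF_C=8) = 14; EF_F = 14+7 = 21
ES_G = 14; EF_G = 14+6 = 20
ES_H = max(EF_B=14, EF_D=21) = 21; EF_H = 21+8 = 29
ES_I = max(EF_A=2, EF_E=12, EF_F=21, EF_G=20, EF_H=29) = 29; EF_I = 29+8 = 37
Expected project duration μ = 37 days. Critical path: C → D → H → I.

Variance along critical path = 11.111 + 7.111 + 0.111 + 4.000 = 22.333
σ = √22.333 = 4.726 days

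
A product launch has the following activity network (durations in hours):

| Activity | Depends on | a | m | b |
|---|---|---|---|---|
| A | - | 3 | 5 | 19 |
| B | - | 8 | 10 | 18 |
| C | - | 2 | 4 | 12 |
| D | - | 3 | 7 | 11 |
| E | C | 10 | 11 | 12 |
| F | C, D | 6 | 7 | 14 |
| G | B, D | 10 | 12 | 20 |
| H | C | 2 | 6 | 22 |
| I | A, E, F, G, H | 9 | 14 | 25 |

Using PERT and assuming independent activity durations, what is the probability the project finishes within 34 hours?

te_A = (3 + 4·5 + 19)/6 = 42/6 = 7; σ²_A = ((19−3)/6)² = 7.111
te_B = (8 + 4·10 + 18)/6 = 66/6 = 11; σ²_B = ((18−8)/6)² = 2.778
te_C = (2 + 4·4 + 12)/6 = 30/6 = 5; σ²_C = ((12−2)/6)² = 2.778
te_D = (3 + 4·7 + 11)/6 = 42/6 = 7; σ²_D = ((11−3)/6)² = 1.778
te_E = (10 + 4·11 + 12)/6 = 66/6 = 11; σ²_E = ((12−10)/6)² = 0.111
te_F = (6 + 4·7 + 14)/6 = 48/6 = 8; σ²_F = ((14−6)/6)² = 1.778
te_G = (10 + 4·12 + 20)/6 = 78/6 = 13; σ²_G = ((20−10)/6)² = 2.778
te_H = (2 + 4·6 + 22)/6 = 48/6 = 8; σ²_H = ((22−2)/6)² = 11.111
te_I = (9 + 4·14 + 25)/6 = 90/6 = 15; σ²_I = ((25−9)/6)² = 7.111

Forward pass:
ES_A = 0; EF_A = 7
ES_B = 0; EF_B = 11
ES_C = 0; EF_C = 5
ES_D = 0; EF_D = 7
ES_E = 5; EF_E = 5+11 = 16
ES_F = max(EF_C=5, EF_D=7) = 7; EF_F = 7+8 = 15
ES_G = max(EF_B=11, EF_D=7) = 11; EF_G = 11+13 = 24
ES_H = 5; EF_H = 5+8 = 13
ES_I = max(EF_A=7, EF_E=16, EF_F=15, EF_G=24, EF_H=13) = 24; EF_I = 24+15 = 39
Expected project duration μ = 39 hours. Critical path: B → G → I.

Variance along critical path = 2.778 + 2.778 + 7.111 = 12.667; σ = √12.667 = 3.559 hours.
Z = (34 − 39) / 3.559 = -1.405
P(T ≤ 34) = Φ(-1.405) ≈ 0.080

0.080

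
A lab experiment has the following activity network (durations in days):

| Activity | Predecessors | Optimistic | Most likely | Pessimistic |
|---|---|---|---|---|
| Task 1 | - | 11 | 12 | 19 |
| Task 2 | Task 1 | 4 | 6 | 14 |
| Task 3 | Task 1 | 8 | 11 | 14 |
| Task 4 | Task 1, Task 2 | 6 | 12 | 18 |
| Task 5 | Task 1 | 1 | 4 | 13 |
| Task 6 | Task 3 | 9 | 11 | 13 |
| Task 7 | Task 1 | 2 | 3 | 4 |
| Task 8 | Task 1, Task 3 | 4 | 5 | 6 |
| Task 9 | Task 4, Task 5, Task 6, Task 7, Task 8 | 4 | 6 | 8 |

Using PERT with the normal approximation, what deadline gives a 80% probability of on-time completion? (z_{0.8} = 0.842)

42.6 days

te_Task 1 = (11 + 4·12 + 19)/6 = 78/6 = 13; σ²_Task 1 = ((19−11)/6)² = 1.778
te_Task 2 = (4 + 4·6 + 14)/6 = 42/6 = 7; σ²_Task 2 = ((14−4)/6)² = 2.778
te_Task 3 = (8 + 4·11 + 14)/6 = 66/6 = 11; σ²_Task 3 = ((14−8)/6)² = 1.000
te_Task 4 = (6 + 4·12 + 18)/6 = 72/6 = 12; σ²_Task 4 = ((18−6)/6)² = 4.000
te_Task 5 = (1 + 4·4 + 13)/6 = 30/6 = 5; σ²_Task 5 = ((13−1)/6)² = 4.000
te_Task 6 = (9 + 4·11 + 13)/6 = 66/6 = 11; σ²_Task 6 = ((13−9)/6)² = 0.444
te_Task 7 = (2 + 4·3 + 4)/6 = 18/6 = 3; σ²_Task 7 = ((4−2)/6)² = 0.111
te_Task 8 = (4 + 4·5 + 6)/6 = 30/6 = 5; σ²_Task 8 = ((6−4)/6)² = 0.111
te_Task 9 = (4 + 4·6 + 8)/6 = 36/6 = 6; σ²_Task 9 = ((8−4)/6)² = 0.444

Forward pass:
ES_Task 1 = 0; EF_Task 1 = 13
ES_Task 2 = 13; EF_Task 2 = 13+7 = 20
ES_Task 3 = 13; EF_Task 3 = 13+11 = 24
ES_Task 4 = max(EF_Task 1=13, EF_Task 2=20) = 20; EF_Task 4 = 20+12 = 32
ES_Task 5 = 13; EF_Task 5 = 13+5 = 18
ES_Task 6 = 24; EF_Task 6 = 24+11 = 35
ES_Task 7 = 13; EF_Task 7 = 13+3 = 16
ES_Task 8 = max(EF_Task 1=13, EF_Task 3=24) = 24; EF_Task 8 = 24+5 = 29
ES_Task 9 = max(EF_Task 4=32, EF_Task 5=18, EF_Task 6=35, EF_Task 7=16, EF_Task 8=29) = 35; EF_Task 9 = 35+6 = 41
Expected project duration μ = 41 days. Critical path: Task 1 → Task 3 → Task 6 → Task 9.

Variance along critical path = 1.778 + 1.000 + 0.444 + 0.444 = 3.667; σ = 1.915 days.
D = μ + z·σ = 41 + 0.842·1.915 = 42.6 days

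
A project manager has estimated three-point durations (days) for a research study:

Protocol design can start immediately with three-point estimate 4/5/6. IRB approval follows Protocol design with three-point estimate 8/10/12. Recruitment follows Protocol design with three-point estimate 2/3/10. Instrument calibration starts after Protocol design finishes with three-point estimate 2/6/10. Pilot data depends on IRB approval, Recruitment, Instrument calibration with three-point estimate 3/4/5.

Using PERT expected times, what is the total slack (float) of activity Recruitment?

6 days

te_Protocol design = (4 + 4·5 + 6)/6 = 30/6 = 5
te_IRB approval = (8 + 4·10 + 12)/6 = 60/6 = 10
te_Recruitment = (2 + 4·3 + 10)/6 = 24/6 = 4
te_Instrument calibration = (2 + 4·6 + 10)/6 = 36/6 = 6
te_Pilot data = (3 + 4·4 + 5)/6 = 24/6 = 4

Forward pass:
ES_Protocol design = 0; EF_Protocol design = 5
ES_IRB approval = 5; EF_IRB approval = 5+10 = 15
ES_Recruitment = 5; EF_Recruitment = 5+4 = 9
ES_Instrument calibration = 5; EF_Instrument calibration = 5+6 = 11
ES_Pilot data = max(EF_IRB approval=15, EF_Recruitment=9, EF_Instrument calibration=11) = 15; EF_Pilot data = 15+4 = 19
Expected project duration μ = 19 days. Critical path: Protocol design → IRB approval → Pilot data.

Backward pass:
LF_Pilot data = 19; LS_Pilot data = 19−4 = 15
LF_Instrument calibration = LS_Pilot data = 15; LS_Instrument calibration = 15−6 = 9
LF_Recruitment = LS_Pilot data = 15; LS_Recruitment = 15−4 = 11
LF_IRB approval = LS_Pilot data = 15; LS_IRB approval = 15−10 = 5
LF_Protocol design = min(LS_IRB approval=5, LS_Recruitment=11, LS_Instrument calibration=9) = 5; LS_Protocol design = 5−5 = 0
Slack_Recruitment = LS_Recruitment − ES_Recruitment = 11 − 5 = 6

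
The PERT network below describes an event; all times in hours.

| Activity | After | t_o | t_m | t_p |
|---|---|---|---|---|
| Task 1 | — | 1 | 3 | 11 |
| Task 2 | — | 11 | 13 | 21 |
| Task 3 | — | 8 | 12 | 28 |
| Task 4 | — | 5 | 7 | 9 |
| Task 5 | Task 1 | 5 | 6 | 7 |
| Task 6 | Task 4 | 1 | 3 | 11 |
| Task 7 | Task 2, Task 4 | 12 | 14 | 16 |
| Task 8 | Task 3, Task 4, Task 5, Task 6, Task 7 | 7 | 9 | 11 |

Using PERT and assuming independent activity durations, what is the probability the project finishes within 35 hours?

te_Task 1 = (1 + 4·3 + 11)/6 = 24/6 = 4; σ²_Task 1 = ((11−1)/6)² = 2.778
te_Task 2 = (11 + 4·13 + 21)/6 = 84/6 = 14; σ²_Task 2 = ((21−11)/6)² = 2.778
te_Task 3 = (8 + 4·12 + 28)/6 = 84/6 = 14; σ²_Task 3 = ((28−8)/6)² = 11.111
te_Task 4 = (5 + 4·7 + 9)/6 = 42/6 = 7; σ²_Task 4 = ((9−5)/6)² = 0.444
te_Task 5 = (5 + 4·6 + 7)/6 = 36/6 = 6; σ²_Task 5 = ((7−5)/6)² = 0.111
te_Task 6 = (1 + 4·3 + 11)/6 = 24/6 = 4; σ²_Task 6 = ((11−1)/6)² = 2.778
te_Task 7 = (12 + 4·14 + 16)/6 = 84/6 = 14; σ²_Task 7 = ((16−12)/6)² = 0.444
te_Task 8 = (7 + 4·9 + 11)/6 = 54/6 = 9; σ²_Task 8 = ((11−7)/6)² = 0.444

Forward pass:
ES_Task 1 = 0; EF_Task 1 = 4
ES_Task 2 = 0; EF_Task 2 = 14
ES_Task 3 = 0; EF_Task 3 = 14
ES_Task 4 = 0; EF_Task 4 = 7
ES_Task 5 = 4; EF_Task 5 = 4+6 = 10
ES_Task 6 = 7; EF_Task 6 = 7+4 = 11
ES_Task 7 = max(EF_Task 2=14, EF_Task 4=7) = 14; EF_Task 7 = 14+14 = 28
ES_Task 8 = max(EF_Task 3=14, EF_Task 4=7, EF_Task 5=10, EF_Task 6=11, EF_Task 7=28) = 28; EF_Task 8 = 28+9 = 37
Expected project duration μ = 37 hours. Critical path: Task 2 → Task 7 → Task 8.

Variance along critical path = 2.778 + 0.444 + 0.444 = 3.667; σ = √3.667 = 1.915 hours.
Z = (35 − 37) / 1.915 = -1.044
P(T ≤ 35) = Φ(-1.044) ≈ 0.148

0.148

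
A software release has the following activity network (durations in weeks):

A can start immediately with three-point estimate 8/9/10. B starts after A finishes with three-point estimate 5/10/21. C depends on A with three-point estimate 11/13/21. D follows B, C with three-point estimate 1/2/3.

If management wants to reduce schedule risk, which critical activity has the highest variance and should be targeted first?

C

te_A = (8 + 4·9 + 10)/6 = 54/6 = 9; σ²_A = ((10−8)/6)² = 0.111
te_B = (5 + 4·10 + 21)/6 = 66/6 = 11; σ²_B = ((21−5)/6)² = 7.111
te_C = (11 + 4·13 + 21)/6 = 84/6 = 14; σ²_C = ((21−11)/6)² = 2.778
te_D = (1 + 4·2 + 3)/6 = 12/6 = 2; σ²_D = ((3−1)/6)² = 0.111

Forward pass:
ES_A = 0; EF_A = 9
ES_B = 9; EF_B = 9+11 = 20
ES_C = 9; EF_C = 9+14 = 23
ES_D = max(EF_B=20, EF_C=23) = 23; EF_D = 23+2 = 25
Expected project duration μ = 25 weeks. Critical path: A → C → D.

Variances on critical path: σ²_A=0.111, σ²_C=2.778, σ²_D=0.111.
Largest is σ²_C = 2.778.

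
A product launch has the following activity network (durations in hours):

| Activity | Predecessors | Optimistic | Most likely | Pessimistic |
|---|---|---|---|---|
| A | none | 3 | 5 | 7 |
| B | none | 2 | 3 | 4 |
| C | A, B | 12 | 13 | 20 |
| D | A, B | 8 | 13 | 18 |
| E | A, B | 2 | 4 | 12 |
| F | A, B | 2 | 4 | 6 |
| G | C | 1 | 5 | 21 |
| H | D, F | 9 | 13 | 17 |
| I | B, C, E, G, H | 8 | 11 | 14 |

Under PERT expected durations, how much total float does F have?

te_A = (3 + 4·5 + 7)/6 = 30/6 = 5
te_B = (2 + 4·3 + 4)/6 = 18/6 = 3
te_C = (12 + 4·13 + 20)/6 = 84/6 = 14
te_D = (8 + 4·13 + 18)/6 = 78/6 = 13
te_E = (2 + 4·4 + 12)/6 = 30/6 = 5
te_F = (2 + 4·4 + 6)/6 = 24/6 = 4
te_G = (1 + 4·5 + 21)/6 = 42/6 = 7
te_H = (9 + 4·13 + 17)/6 = 78/6 = 13
te_I = (8 + 4·11 + 14)/6 = 66/6 = 11

Forward pass:
ES_A = 0; EF_A = 5
ES_B = 0; EF_B = 3
ES_C = max(EF_A=5, EF_B=3) = 5; EF_C = 5+14 = 19
ES_D = max(EF_A=5, EF_B=3) = 5; EF_D = 5+13 = 18
ES_E = max(EF_A=5, EF_B=3) = 5; EF_E = 5+5 = 10
ES_F = max(EF_A=5, EF_B=3) = 5; EF_F = 5+4 = 9
ES_G = 19; EF_G = 19+7 = 26
ES_H = max(EF_D=18, EF_F=9) = 18; EF_H = 18+13 = 31
ES_I = max(EF_B=3, EF_C=19, EF_E=10, EF_G=26, EF_H=31) = 31; EF_I = 31+11 = 42
Expected project duration μ = 42 hours. Critical path: A → D → H → I.

Backward pass:
LF_I = 42; LS_I = 42−11 = 31
LF_H = LS_I = 31; LS_H = 31−13 = 18
LF_G = LS_I = 31; LS_G = 31−7 = 24
LF_F = LS_H = 18; LS_F = 18−4 = 14
LF_E = LS_I = 31; LS_E = 31−5 = 26
LF_D = LS_H = 18; LS_D = 18−13 = 5
LF_C = min(LS_G=24, LS_I=31) = 24; LS_C = 24−14 = 10
LF_B = min(LS_C=10, LS_D=5, LS_E=26, LS_F=14, LS_I=31) = 5; LS_B = 5−3 = 2
LF_A = min(LS_C=10, LS_D=5, LS_E=26, LS_F=14) = 5; LS_A = 5−5 = 0
Slack_F = LS_F − ES_F = 14 − 5 = 9

9 hours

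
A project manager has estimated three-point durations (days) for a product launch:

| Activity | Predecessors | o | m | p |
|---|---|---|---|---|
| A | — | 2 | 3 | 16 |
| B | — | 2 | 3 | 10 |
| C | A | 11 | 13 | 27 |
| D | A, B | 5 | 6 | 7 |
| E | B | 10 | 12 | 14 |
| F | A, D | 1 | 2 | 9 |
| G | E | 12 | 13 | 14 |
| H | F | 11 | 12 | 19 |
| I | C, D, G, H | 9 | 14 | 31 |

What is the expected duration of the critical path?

te_A = (2 + 4·3 + 16)/6 = 30/6 = 5
te_B = (2 + 4·3 + 10)/6 = 24/6 = 4
te_C = (11 + 4·13 + 27)/6 = 90/6 = 15
te_D = (5 + 4·6 + 7)/6 = 36/6 = 6
te_E = (10 + 4·12 + 14)/6 = 72/6 = 12
te_F = (1 + 4·2 + 9)/6 = 18/6 = 3
te_G = (12 + 4·13 + 14)/6 = 78/6 = 13
te_H = (11 + 4·12 + 19)/6 = 78/6 = 13
te_I = (9 + 4·14 + 31)/6 = 96/6 = 16

Forward pass:
ES_A = 0; EF_A = 5
ES_B = 0; EF_B = 4
ES_C = 5; EF_C = 5+15 = 20
ES_D = max(EF_A=5, EF_B=4) = 5; EF_D = 5+6 = 11
ES_E = 4; EF_E = 4+12 = 16
ES_F = max(EF_A=5, EF_D=11) = 11; EF_F = 11+3 = 14
ES_G = 16; EF_G = 16+13 = 29
ES_H = 14; EF_H = 14+13 = 27
ES_I = max(EF_C=20, EF_D=11, EF_G=29, EF_H=27) = 29; EF_I = 29+16 = 45
Expected project duration μ = 45 days. Critical path: B → E → G → I.

45 days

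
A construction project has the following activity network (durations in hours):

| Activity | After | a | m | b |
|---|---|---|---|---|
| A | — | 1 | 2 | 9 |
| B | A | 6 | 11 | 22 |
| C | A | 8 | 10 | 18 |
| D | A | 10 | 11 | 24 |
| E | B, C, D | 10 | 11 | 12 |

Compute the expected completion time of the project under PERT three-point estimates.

te_A = (1 + 4·2 + 9)/6 = 18/6 = 3
te_B = (6 + 4·11 + 22)/6 = 72/6 = 12
te_C = (8 + 4·10 + 18)/6 = 66/6 = 11
te_D = (10 + 4·11 + 24)/6 = 78/6 = 13
te_E = (10 + 4·11 + 12)/6 = 66/6 = 11

Forward pass:
ES_A = 0; EF_A = 3
ES_B = 3; EF_B = 3+12 = 15
ES_C = 3; EF_C = 3+11 = 14
ES_D = 3; EF_D = 3+13 = 16
ES_E = max(EF_B=15, EF_C=14, EF_D=16) = 16; EF_E = 16+11 = 27
Expected project duration μ = 27 hours. Critical path: A → D → E.

27 hours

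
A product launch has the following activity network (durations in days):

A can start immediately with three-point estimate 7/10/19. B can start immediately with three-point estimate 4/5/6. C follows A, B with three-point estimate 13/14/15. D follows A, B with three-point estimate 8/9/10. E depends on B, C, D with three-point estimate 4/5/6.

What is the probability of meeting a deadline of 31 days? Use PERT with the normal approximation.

te_A = (7 + 4·10 + 19)/6 = 66/6 = 11; σ²_A = ((19−7)/6)² = 4.000
te_B = (4 + 4·5 + 6)/6 = 30/6 = 5; σ²_B = ((6−4)/6)² = 0.111
te_C = (13 + 4·14 + 15)/6 = 84/6 = 14; σ²_C = ((15−13)/6)² = 0.111
te_D = (8 + 4·9 + 10)/6 = 54/6 = 9; σ²_D = ((10−8)/6)² = 0.111
te_E = (4 + 4·5 + 6)/6 = 30/6 = 5; σ²_E = ((6−4)/6)² = 0.111

Forward pass:
ES_A = 0; EF_A = 11
ES_B = 0; EF_B = 5
ES_C = max(EF_A=11, EF_B=5) = 11; EF_C = 11+14 = 25
ES_D = max(EF_A=11, EF_B=5) = 11; EF_D = 11+9 = 20
ES_E = max(EF_B=5, EF_C=25, EF_D=20) = 25; EF_E = 25+5 = 30
Expected project duration μ = 30 days. Critical path: A → C → E.

Variance along critical path = 4.000 + 0.111 + 0.111 = 4.222; σ = √4.222 = 2.055 days.
Z = (31 − 30) / 2.055 = 0.487
P(T ≤ 31) = Φ(0.487) ≈ 0.687

0.687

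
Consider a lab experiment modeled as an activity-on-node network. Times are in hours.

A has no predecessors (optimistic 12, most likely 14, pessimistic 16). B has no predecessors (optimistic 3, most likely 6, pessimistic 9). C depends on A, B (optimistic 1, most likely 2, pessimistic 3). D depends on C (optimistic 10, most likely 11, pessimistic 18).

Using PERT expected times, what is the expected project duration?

te_A = (12 + 4·14 + 16)/6 = 84/6 = 14
te_B = (3 + 4·6 + 9)/6 = 36/6 = 6
te_C = (1 + 4·2 + 3)/6 = 12/6 = 2
te_D = (10 + 4·11 + 18)/6 = 72/6 = 12

Forward pass:
ES_A = 0; EF_A = 14
ES_B = 0; EF_B = 6
ES_C = max(EF_A=14, EF_B=6) = 14; EF_C = 14+2 = 16
ES_D = 16; EF_D = 16+12 = 28
Expected project duration μ = 28 hours. Critical path: A → C → D.

28 hours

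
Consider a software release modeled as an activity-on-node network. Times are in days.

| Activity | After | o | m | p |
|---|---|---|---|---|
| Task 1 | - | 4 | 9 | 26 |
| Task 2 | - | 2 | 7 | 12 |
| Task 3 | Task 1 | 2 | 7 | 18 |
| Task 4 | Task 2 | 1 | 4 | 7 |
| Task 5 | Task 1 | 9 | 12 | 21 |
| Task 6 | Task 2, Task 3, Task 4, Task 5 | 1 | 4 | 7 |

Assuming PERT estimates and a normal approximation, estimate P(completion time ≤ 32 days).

0.824

te_Task 1 = (4 + 4·9 + 26)/6 = 66/6 = 11; σ²_Task 1 = ((26−4)/6)² = 13.444
te_Task 2 = (2 + 4·7 + 12)/6 = 42/6 = 7; σ²_Task 2 = ((12−2)/6)² = 2.778
te_Task 3 = (2 + 4·7 + 18)/6 = 48/6 = 8; σ²_Task 3 = ((18−2)/6)² = 7.111
te_Task 4 = (1 + 4·4 + 7)/6 = 24/6 = 4; σ²_Task 4 = ((7−1)/6)² = 1.000
te_Task 5 = (9 + 4·12 + 21)/6 = 78/6 = 13; σ²_Task 5 = ((21−9)/6)² = 4.000
te_Task 6 = (1 + 4·4 + 7)/6 = 24/6 = 4; σ²_Task 6 = ((7−1)/6)² = 1.000

Forward pass:
ES_Task 1 = 0; EF_Task 1 = 11
ES_Task 2 = 0; EF_Task 2 = 7
ES_Task 3 = 11; EF_Task 3 = 11+8 = 19
ES_Task 4 = 7; EF_Task 4 = 7+4 = 11
ES_Task 5 = 11; EF_Task 5 = 11+13 = 24
ES_Task 6 = max(EF_Task 2=7, EF_Task 3=19, EF_Task 4=11, EF_Task 5=24) = 24; EF_Task 6 = 24+4 = 28
Expected project duration μ = 28 days. Critical path: Task 1 → Task 5 → Task 6.

Variance along critical path = 13.444 + 4.000 + 1.000 = 18.444; σ = √18.444 = 4.295 days.
Z = (32 − 28) / 4.295 = 0.931
P(T ≤ 32) = Φ(0.931) ≈ 0.824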